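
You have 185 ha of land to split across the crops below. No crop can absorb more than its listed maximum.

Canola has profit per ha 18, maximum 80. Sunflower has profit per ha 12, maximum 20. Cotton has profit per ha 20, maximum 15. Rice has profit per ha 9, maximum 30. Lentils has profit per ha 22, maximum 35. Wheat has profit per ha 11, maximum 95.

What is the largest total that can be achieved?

3135

Order the crops by profit per ha: Lentils 22 > Cotton 20 > Canola 18 > Sunflower 12 > Wheat 11 > Rice 9.
Give Lentils 35 to hit its cap of 35 — 150 left.
Cotton takes 15 to reach its cap of 15 — 135 left.
Give Canola 80 to hit its cap of 80 — 55 left.
Give Sunflower 20 to hit its cap of 20 — 35 left.
Wheat has room for 95 but only 35 remain, so it gets 35.
Total = 18×80 + 12×20 + 20×15 + 22×35 + 11×35 = 3135.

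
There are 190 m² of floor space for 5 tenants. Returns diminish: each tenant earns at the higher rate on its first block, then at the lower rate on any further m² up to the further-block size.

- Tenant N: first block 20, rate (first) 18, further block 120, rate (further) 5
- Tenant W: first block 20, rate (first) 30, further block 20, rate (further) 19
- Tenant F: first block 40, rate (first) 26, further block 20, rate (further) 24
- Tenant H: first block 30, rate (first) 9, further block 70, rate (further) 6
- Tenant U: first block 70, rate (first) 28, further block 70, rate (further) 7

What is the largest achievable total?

Order all 10 blocks by rate: Tenant W/tier1 30 > Tenant U/tier1 28 > Tenant F/tier1 26 > Tenant F/tier2 24 > Tenant W/tier2 19 > Tenant N/tier1 18 > Tenant H/tier1 9 > Tenant U/tier2 7 > Tenant H/tier2 6 > Tenant N/tier2 5.
Tenant W tier1 at 30: fill all 20 — 170 left.
Tenant U tier1 at 28: fill all 70 — 100 left.
Fill Tenant F tier1 block (40 at 26) — 60 left.
Tenant F tier2 at 24: fill all 20 — 40 left.
Tenant W tier2 at 19: fill all 20 — 20 left.
Fill Tenant N tier1 block (20 at 18) — 0 left.
Total = 30×20 + 28×70 + 26×40 + 24×20 + 19×20 + 18×20 = 4820.

4820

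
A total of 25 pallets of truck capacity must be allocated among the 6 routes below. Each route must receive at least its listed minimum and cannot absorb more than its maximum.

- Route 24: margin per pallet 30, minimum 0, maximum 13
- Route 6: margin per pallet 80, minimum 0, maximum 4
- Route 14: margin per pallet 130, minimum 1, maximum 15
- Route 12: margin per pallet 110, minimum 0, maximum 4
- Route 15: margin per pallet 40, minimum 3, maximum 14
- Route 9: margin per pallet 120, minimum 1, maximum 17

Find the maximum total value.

2910

Meeting every minimum uses 0+0+1+0+3+1 = 5 pallets, leaving 20.
Rank by margin per pallet: Route 14 130 > Route 9 120 > Route 12 110 > Route 6 80 > Route 15 40 > Route 24 30.
Give Route 14 14 more to hit its cap of 15 ; 6 left.
Only 6 left; Route 9 takes them to reach 7.
Total = 130×15 + 40×3 + 120×7 = 2910.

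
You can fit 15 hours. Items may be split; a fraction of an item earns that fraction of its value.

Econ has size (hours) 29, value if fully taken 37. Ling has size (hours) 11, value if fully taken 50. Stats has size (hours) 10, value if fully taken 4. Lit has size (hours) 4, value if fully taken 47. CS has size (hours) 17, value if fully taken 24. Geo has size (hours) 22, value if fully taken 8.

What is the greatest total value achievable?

97

Rank by value-to-size ratio: Lit 47/4≈11.8, Ling 50/11≈4.55, CS 24/17≈1.41, Econ 37/29≈1.28, Stats 4/10≈0.4, Geo 8/22≈0.364.
Lit: take in full, 4 hours for value 47 — 11 left.
Take all of Ling (11 hours, value 50) — 0 hours left.
Total value = 97.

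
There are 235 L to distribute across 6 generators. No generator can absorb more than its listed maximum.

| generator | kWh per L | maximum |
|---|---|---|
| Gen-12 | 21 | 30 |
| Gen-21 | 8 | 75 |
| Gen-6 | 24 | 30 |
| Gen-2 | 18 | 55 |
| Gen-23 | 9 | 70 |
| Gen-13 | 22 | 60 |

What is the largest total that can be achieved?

Highest kWh per L first: Gen-6 24 > Gen-13 22 > Gen-12 21 > Gen-2 18 > Gen-23 9 > Gen-21 8.
Gen-6 takes 30 to reach its cap of 30 — 205 left.
Give Gen-13 60 to hit its cap of 60 — 145 left.
Gen-12 takes 30 to reach its cap of 30 — 115 left.
Give Gen-2 55 to hit its cap of 55 — 60 left.
Only 60 left; Gen-23 takes them to reach 60.
Total = 21×30 + 24×30 + 18×55 + 9×60 + 22×60 = 4200.

4200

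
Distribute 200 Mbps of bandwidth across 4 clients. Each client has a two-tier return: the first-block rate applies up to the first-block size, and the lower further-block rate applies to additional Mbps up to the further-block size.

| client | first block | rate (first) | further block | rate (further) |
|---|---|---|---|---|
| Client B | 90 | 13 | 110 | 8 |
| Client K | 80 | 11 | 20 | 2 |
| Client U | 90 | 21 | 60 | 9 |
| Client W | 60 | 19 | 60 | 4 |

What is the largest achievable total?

3680

Rank every tier by rate: Client U/first 21 > Client W/first 19 > Client B/first 13 > Client K/first 11 > Client U/second 9 > Client B/second 8 > Client W/second 4 > Client K/second 2.
Client U first at 21: fill all 90 — 110 left.
Fill Client W first block (60 at 19) — 50 left.
50 remain; put them into Client B first at 13.
Total = 21×90 + 19×60 + 13×50 = 3680.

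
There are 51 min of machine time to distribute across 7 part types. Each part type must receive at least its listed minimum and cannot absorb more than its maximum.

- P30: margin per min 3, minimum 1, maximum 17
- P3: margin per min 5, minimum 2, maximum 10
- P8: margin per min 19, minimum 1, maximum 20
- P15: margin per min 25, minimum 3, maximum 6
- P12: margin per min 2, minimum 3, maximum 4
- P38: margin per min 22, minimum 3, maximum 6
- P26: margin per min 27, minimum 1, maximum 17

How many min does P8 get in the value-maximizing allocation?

16

Meeting every minimum uses 1+2+1+3+3+3+1 = 14 min, leaving 37.
Highest margin per min first: P26 27 > P15 25 > P38 22 > P8 19 > P3 5 > P30 3 > P12 2.
P26 takes 16 more to reach its cap of 17 → 21 left.
P15: +3 to 6 (cap) → 18 left.
P38 takes 3 more to reach its cap of 6 → 15 left.
P8: +15 (room for 19) → 16. Pool exhausted.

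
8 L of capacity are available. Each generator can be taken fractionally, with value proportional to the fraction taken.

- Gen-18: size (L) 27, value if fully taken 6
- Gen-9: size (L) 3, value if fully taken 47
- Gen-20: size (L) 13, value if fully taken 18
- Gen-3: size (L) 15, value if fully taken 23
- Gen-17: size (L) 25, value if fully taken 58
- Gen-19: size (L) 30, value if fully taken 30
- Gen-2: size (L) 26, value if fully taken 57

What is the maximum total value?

Sort by value density: Gen-9 47/3≈15.7, Gen-17 58/25≈2.32, Gen-2 57/26≈2.19, Gen-3 23/15≈1.53, Gen-20 18/13≈1.38, Gen-19 30/30≈1, Gen-18 6/27≈0.222.
Take all of Gen-9 (3 L, value 47) ; 5 L left.
Only 5 L remain; take 5/25 of Gen-17 for value 58×5/25 = 11.6.
Total value = 58.6.

58.6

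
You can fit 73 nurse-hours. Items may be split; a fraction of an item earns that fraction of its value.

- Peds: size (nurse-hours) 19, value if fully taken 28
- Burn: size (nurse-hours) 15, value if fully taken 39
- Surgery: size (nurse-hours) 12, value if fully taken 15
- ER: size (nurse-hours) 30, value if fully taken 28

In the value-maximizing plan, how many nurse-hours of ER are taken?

Sort by value density: Burn 39/15≈2.6, Peds 28/19≈1.47, Surgery 15/12≈1.25, ER 28/30≈0.933.
All 15 nurse-hours of Burn fit (value 39) — 58 remain.
Peds: take in full, 19 nurse-hours for value 28 — 39 left.
Surgery: take in full, 12 nurse-hours for value 15 — 27 left.
Only 27 nurse-hours remain; take 27/30 of ER for value 28×27/30 = 25.2.

27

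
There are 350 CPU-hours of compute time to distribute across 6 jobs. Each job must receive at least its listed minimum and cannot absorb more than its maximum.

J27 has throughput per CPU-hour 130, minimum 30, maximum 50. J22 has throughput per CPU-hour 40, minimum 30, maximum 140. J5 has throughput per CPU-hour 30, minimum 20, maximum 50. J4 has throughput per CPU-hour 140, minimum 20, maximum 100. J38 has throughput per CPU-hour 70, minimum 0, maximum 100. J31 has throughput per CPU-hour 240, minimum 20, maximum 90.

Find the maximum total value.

48100

Meeting every minimum uses 30+30+20+20+0+20 = 120 CPU-hours, leaving 230.
Highest throughput per CPU-hour first: J31 240 > J4 140 > J27 130 > J38 70 > J22 40 > J5 30.
J31 takes 70 more to reach its cap of 90 — 160 left.
Give J4 80 more to hit its cap of 100 — 80 left.
J27 takes 20 more to reach its cap of 50 — 60 left.
J38 has room for 100 more but only 60 remain, so it gets 60.
Total = 130×50 + 40×30 + 30×20 + 140×100 + 70×60 + 240×90 = 48100.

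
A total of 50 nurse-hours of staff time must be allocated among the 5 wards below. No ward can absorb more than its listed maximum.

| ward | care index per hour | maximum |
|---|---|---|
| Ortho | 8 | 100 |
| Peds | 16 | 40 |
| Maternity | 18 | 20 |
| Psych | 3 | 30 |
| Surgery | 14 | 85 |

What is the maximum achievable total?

Highest care index per hour first: Maternity 18 > Peds 16 > Surgery 14 > Ortho 8 > Psych 3.
Maternity: +20 to 20 (cap) — 30 left.
Peds: +30 (room for 40) → 30. Pool exhausted.
Total = 16×30 + 18×20 = 840.

840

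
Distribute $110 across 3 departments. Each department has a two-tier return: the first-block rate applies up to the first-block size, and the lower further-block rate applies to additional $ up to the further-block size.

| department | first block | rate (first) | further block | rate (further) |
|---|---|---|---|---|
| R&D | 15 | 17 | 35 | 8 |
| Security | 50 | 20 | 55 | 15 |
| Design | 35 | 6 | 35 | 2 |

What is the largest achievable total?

1930

Rank every tier by rate: Security/T1 20 > R&D/T1 17 > Security/T2 15 > R&D/T2 8 > Design/T1 6 > Design/T2 2.
Security T1 at 20: fill all 50 ; 60 left.
Fill R&D T1 block (15 at 17) ; 45 left.
Security T2 at 15: only 45 left, fill 45.
Total = 20×50 + 17×15 + 15×45 = 1930.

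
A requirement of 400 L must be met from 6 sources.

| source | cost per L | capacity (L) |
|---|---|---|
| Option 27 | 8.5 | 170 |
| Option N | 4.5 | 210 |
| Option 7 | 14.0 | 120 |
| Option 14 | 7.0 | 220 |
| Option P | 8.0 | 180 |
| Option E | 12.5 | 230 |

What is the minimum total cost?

Use sources in increasing cost order.
Take 210 from Option N at 4.5 — need 190 more.
Option 14 at 7.0: take 190 of its 220 — requirement met.
Option P, Option 27, Option E, Option 7: unused.
Cost = 210×4.5 + 190×7.0 = 2275.

2275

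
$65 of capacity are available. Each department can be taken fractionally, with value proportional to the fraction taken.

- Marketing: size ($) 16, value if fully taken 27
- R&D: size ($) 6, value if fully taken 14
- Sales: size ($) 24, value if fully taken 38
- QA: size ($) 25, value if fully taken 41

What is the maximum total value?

Rank by value-to-size ratio: R&D 14/6≈2.33, Marketing 27/16≈1.69, QA 41/25≈1.64, Sales 38/24≈1.58.
Take all of R&D (6 $, value 14) — 59 $ left.
All 16 $ of Marketing fit (value 27) — 43 remain.
All 25 $ of QA fit (value 41) — 18 remain.
18 $ left: a 18/24 share of Sales gives 38×18/24 = 28.5.
Total value = 110.5.

110.5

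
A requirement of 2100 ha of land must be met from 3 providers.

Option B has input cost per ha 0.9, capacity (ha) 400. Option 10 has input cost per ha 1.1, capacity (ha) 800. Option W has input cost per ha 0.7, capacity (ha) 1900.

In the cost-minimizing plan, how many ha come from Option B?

Fill from the cheapest provider first.
Option W (0.7): use full 1900 → 200 ha to go.
Take 200 from Option B at 0.9 to finish.
Option 10: unused.

200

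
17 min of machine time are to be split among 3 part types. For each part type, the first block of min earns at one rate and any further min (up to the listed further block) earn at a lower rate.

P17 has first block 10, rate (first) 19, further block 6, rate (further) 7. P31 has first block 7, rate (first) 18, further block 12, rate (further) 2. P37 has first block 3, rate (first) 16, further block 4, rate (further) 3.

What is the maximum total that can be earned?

Order all 6 blocks by rate: P17/first 19 > P31/first 18 > P37/first 16 > P17/second 7 > P37/second 3 > P31/second 2.
P17 first at 19: fill all 10 → 7 left.
P31 first at 18: fill all 7 → 0 left.
Total = 19×10 + 18×7 = 316.

316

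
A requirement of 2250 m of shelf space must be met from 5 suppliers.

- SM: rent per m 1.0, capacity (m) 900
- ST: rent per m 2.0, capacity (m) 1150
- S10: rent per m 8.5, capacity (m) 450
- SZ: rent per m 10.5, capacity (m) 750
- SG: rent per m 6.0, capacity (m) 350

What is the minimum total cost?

Fill from the cheapest supplier first.
Take 900 from SM at 1.0 → need 1350 more.
Take 1150 from ST at 2.0 → need 200 more.
Take 200 from SG at 6.0 to finish.
S10, SZ: unused.
Cost = 900×1.0 + 1150×2.0 + 200×6.0 = 4400.

4400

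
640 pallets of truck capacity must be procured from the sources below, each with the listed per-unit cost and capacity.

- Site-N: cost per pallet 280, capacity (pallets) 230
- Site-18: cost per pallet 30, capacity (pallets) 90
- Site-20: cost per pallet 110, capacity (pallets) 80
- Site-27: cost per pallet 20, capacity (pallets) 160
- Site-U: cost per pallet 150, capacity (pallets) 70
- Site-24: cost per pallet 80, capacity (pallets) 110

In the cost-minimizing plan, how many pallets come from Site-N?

130

Cheapest first:
Take 160 from Site-27 at 20 ; need 480 more.
Site-18 (30): use full 90 ; 390 pallets to go.
Site-24 at 80: take all 110 pallets ; 280 still needed.
Take 80 from Site-20 at 110 ; need 200 more.
Site-U (150): use full 70 ; 130 pallets to go.
Site-N at 280: take 130 of its 230 ; requirement met.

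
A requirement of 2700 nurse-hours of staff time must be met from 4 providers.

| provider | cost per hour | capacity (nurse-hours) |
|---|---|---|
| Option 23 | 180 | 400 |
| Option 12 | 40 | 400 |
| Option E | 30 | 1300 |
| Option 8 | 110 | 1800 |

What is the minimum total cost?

Use providers in increasing cost order.
Take 1300 from Option E at 30 ; need 1400 more.
Option 12 (40): use full 400 ; 1000 nurse-hours to go.
Option 8 at 110: take 1000 of its 1800 ; requirement met.
Option 23: unused.
Cost = 1300×30 + 400×40 + 1000×110 = 165000.

165000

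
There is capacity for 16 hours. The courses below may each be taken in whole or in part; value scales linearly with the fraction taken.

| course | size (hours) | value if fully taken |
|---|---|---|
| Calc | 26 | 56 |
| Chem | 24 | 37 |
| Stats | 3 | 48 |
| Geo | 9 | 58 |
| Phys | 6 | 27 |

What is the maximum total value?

Best value per unit of size first: Stats 48/3≈16, Geo 58/9≈6.44, Phys 27/6≈4.5, Calc 56/26≈2.15, Chem 37/24≈1.54.
Take all of Stats (3 hours, value 48) ; 13 hours left.
Geo: take in full, 9 hours for value 58 ; 4 left.
4 hours left: a 4/6 share of Phys gives 27×4/6 = 18.
Total value = 124.

124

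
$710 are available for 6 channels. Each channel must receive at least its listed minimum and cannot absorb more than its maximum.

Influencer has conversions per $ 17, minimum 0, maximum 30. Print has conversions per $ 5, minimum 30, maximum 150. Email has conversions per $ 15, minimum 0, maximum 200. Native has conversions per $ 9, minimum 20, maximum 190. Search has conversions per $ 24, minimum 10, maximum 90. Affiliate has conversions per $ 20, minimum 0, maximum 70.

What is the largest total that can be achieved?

Meeting every minimum uses 0+30+0+20+10+0 = 60 $, leaving 650.
Highest conversions per $ first: Search 24 > Affiliate 20 > Influencer 17 > Email 15 > Native 9 > Print 5.
Give Search 80 more to hit its cap of 90 — 570 left.
Give Affiliate 70 more to hit its cap of 70 — 500 left.
Give Influencer 30 more to hit its cap of 30 — 470 left.
Give Email 200 more to hit its cap of 200 — 270 left.
Native takes 170 more to reach its cap of 190 — 100 left.
Print has room for 120 more but only 100 remain, so it gets 130.
Total = 17×30 + 5×130 + 15×200 + 9×190 + 24×90 + 20×70 = 9430.

9430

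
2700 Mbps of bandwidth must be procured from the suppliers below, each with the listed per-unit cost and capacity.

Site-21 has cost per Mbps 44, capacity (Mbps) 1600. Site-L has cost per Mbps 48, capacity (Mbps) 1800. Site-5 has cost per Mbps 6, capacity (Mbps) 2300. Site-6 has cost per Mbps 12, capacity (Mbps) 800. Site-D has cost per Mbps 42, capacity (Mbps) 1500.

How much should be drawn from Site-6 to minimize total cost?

400

Fill from the cheapest supplier first.
Site-5 (6): use full 2300 → 400 Mbps to go.
Take 400 from Site-6 at 12 to finish.
Site-D, Site-21, Site-L: unused.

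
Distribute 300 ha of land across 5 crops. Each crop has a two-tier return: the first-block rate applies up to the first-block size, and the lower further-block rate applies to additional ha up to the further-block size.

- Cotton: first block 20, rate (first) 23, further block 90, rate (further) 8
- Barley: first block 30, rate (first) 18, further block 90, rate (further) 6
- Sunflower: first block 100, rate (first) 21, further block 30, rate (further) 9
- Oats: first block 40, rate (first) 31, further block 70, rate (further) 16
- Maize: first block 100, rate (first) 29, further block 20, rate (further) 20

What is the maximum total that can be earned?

Treat each block as its own option and order by rate: Oats/tier1 31 > Maize/tier1 29 > Cotton/tier1 23 > Sunflower/tier1 21 > Maize/tier2 20 > Barley/tier1 18 > Oats/tier2 16 > Sunflower/tier2 9 > Cotton/tier2 8 > Barley/tier2 6.
Oats/tier1 (31): +40 — 260 left.
Maize/tier1 (29): +100 — 160 left.
Fill Cotton tier1 block (20 at 23) — 140 left.
Sunflower/tier1 (21): +100 — 40 left.
Maize/tier2 (20): +20 — 20 left.
Barley/tier1: +20 of 30 at 18; pool empty.
Total = 31×40 + 29×100 + 23×20 + 21×100 + 20×20 + 18×20 = 7460.

7460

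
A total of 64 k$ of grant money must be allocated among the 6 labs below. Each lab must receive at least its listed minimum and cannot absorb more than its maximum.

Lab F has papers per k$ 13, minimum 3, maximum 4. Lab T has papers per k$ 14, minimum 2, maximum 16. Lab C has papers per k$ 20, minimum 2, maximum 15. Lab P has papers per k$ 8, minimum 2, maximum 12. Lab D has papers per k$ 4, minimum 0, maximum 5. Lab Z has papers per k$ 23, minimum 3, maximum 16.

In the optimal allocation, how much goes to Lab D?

1

Meeting every minimum uses 3+2+2+2+0+3 = 12 k$, leaving 52.
Rank by papers per k$: Lab Z 23 > Lab C 20 > Lab T 14 > Lab F 13 > Lab P 8 > Lab D 4.
Give Lab Z 13 more to hit its cap of 16 → 39 left.
Give Lab C 13 more to hit its cap of 15 → 26 left.
Lab T: +14 to 16 (cap) → 12 left.
Lab F: +1 to 4 (cap) → 11 left.
Lab P takes 10 more to reach its cap of 12 → 1 left.
Lab D has room for 5 more but only 1 remain, so it gets 1.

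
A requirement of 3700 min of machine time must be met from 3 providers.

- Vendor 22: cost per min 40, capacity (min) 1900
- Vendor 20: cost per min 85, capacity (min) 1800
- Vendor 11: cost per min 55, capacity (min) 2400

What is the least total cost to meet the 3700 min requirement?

Cheapest first:
Vendor 22 at 40: take all 1900 min — 1800 still needed.
Vendor 11 (55): take the remaining 1800 — done.
Vendor 20: unused.
Cost = 1900×40 + 1800×55 = 175000.

175000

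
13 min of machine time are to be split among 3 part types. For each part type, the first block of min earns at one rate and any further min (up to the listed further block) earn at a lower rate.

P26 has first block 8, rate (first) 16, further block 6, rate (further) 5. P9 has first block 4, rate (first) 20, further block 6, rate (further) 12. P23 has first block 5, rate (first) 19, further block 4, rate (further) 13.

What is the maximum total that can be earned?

Treat each block as its own option and order by rate: P9/T1 20 > P23/T1 19 > P26/T1 16 > P23/T2 13 > P9/T2 12 > P26/T2 5.
P9/T1 (20): +4 ; 9 left.
P23/T1 (19): +5 ; 4 left.
4 remain; put them into P26 T1 at 16.
Total = 20×4 + 19×5 + 16×4 = 239.

239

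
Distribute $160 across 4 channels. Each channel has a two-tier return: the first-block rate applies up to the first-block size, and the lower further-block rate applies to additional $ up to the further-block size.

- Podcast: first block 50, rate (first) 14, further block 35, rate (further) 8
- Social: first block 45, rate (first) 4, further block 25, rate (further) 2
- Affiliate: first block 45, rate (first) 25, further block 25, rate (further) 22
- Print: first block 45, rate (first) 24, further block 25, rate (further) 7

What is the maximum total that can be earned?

Rank every tier by rate: Affiliate/tier1 25 > Print/tier1 24 > Affiliate/tier2 22 > Podcast/tier1 14 > Podcast/tier2 8 > Print/tier2 7 > Social/tier1 4 > Social/tier2 2.
Affiliate/tier1 (25): +45 — 115 left.
Print tier1 at 24: fill all 45 — 70 left.
Fill Affiliate tier2 block (25 at 22) — 45 left.
Podcast/tier1: +45 of 50 at 14; pool empty.
Total = 25×45 + 24×45 + 22×25 + 14×45 = 3385.

3385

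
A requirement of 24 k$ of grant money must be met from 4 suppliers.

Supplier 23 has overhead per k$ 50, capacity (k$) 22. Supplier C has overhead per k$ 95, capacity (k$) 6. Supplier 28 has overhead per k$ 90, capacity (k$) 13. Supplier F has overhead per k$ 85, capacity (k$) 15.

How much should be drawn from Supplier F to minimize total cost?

Use suppliers in increasing cost order.
Take 22 from Supplier 23 at 50 — need 2 more.
Take 2 from Supplier F at 85 to finish.
Supplier 28, Supplier C: unused.

2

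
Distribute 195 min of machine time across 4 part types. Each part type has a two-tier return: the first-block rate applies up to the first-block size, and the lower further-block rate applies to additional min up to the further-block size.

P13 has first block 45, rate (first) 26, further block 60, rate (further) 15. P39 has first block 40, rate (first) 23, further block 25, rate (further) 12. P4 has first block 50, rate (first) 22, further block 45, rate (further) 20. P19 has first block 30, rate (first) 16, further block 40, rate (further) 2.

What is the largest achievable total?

4330

Rank every tier by rate: P13/first 26 > P39/first 23 > P4/first 22 > P4/second 20 > P19/first 16 > P13/second 15 > P39/second 12 > P19/second 2.
P13 first at 26: fill all 45 → 150 left.
P39 first at 23: fill all 40 → 110 left.
P4/first (22): +50 → 60 left.
P4 second at 20: fill all 45 → 15 left.
P19/first: +15 of 30 at 16; pool empty.
Total = 26×45 + 23×40 + 22×50 + 20×45 + 16×15 = 4330.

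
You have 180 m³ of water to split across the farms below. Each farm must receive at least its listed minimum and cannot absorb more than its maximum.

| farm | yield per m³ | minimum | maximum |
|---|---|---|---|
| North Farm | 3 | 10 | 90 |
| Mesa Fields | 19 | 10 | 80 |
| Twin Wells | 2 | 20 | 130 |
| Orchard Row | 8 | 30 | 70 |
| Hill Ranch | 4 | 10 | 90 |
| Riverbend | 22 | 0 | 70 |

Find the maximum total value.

2650

Meeting every minimum uses 10+10+20+30+10+0 = 80 m³, leaving 100.
Highest yield per m³ first: Riverbend 22 > Mesa Fields 19 > Orchard Row 8 > Hill Ranch 4 > North Farm 3 > Twin Wells 2.
Riverbend: +70 to 70 (cap) → 30 left.
Mesa Fields: +30 (room for 70) → 40. Pool exhausted.
Total = 3×10 + 19×40 + 2×20 + 8×30 + 4×10 + 22×70 = 2650.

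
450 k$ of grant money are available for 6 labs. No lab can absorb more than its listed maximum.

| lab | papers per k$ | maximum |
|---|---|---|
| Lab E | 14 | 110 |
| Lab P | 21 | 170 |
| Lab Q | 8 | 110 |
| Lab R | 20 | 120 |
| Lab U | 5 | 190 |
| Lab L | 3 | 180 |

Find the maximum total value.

7910

Order the labs by papers per k$: Lab P 21 > Lab R 20 > Lab E 14 > Lab Q 8 > Lab U 5 > Lab L 3.
Give Lab P 170 to hit its cap of 170 — 280 left.
Lab R takes 120 to reach its cap of 120 — 160 left.
Give Lab E 110 to hit its cap of 110 — 50 left.
Only 50 left; Lab Q takes them to reach 50.
Total = 14×110 + 21×170 + 8×50 + 20×120 = 7910.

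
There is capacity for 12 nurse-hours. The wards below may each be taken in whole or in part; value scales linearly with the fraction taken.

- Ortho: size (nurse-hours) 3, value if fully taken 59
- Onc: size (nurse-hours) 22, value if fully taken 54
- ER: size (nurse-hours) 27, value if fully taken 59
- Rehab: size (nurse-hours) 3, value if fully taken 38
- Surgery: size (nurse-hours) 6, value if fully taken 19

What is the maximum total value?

116

Rank by value-to-size ratio: Ortho 59/3≈19.7, Rehab 38/3≈12.7, Surgery 19/6≈3.17, Onc 54/22≈2.45, ER 59/27≈2.19.
Ortho: take in full, 3 nurse-hours for value 59 ; 9 left.
All 3 nurse-hours of Rehab fit (value 38) ; 6 remain.
Take all of Surgery (6 nurse-hours, value 19) ; 0 nurse-hours left.
Total value = 116.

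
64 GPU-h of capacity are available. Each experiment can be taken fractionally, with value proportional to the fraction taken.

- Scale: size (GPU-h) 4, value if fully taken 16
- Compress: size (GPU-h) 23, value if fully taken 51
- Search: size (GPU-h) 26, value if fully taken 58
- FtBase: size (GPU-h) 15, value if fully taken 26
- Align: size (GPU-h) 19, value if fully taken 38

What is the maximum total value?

Rank by value-to-size ratio: Scale 16/4≈4, Search 58/26≈2.23, Compress 51/23≈2.22, Align 38/19≈2, FtBase 26/15≈1.73.
Take all of Scale (4 GPU-h, value 16) → 60 GPU-h left.
All 26 GPU-h of Search fit (value 58) → 34 remain.
Compress: take in full, 23 GPU-h for value 51 → 11 left.
11 GPU-h left: a 11/19 share of Align gives 38×11/19 = 22.
Total value = 147.

147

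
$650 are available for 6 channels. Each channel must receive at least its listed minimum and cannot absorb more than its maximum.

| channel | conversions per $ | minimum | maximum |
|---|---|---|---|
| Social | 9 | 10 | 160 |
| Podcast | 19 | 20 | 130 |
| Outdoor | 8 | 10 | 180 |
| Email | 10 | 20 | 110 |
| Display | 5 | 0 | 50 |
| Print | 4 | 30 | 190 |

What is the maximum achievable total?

6770

Meeting every minimum uses 10+20+10+20+0+30 = 90 $, leaving 560.
Order the channels by conversions per $: Podcast 19 > Email 10 > Social 9 > Outdoor 8 > Display 5 > Print 4.
Give Podcast 110 more to hit its cap of 130 — 450 left.
Email takes 90 more to reach its cap of 110 — 360 left.
Social: +150 to 160 (cap) — 210 left.
Outdoor takes 170 more to reach its cap of 180 — 40 left.
Display has room for 50 more but only 40 remain, so it gets 40.
Total = 9×160 + 19×130 + 8×180 + 10×110 + 5×40 + 4×30 = 6770.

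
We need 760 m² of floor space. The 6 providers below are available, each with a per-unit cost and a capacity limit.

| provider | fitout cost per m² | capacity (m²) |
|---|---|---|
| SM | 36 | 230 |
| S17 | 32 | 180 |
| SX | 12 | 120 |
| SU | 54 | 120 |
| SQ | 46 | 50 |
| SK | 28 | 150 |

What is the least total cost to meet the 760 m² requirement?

23600

Fill from the cheapest provider first.
SX (12): use full 120 ; 640 m² to go.
SK at 28: take all 150 m² ; 490 still needed.
Take 180 from S17 at 32 ; need 310 more.
Take 230 from SM at 36 ; need 80 more.
Take 50 from SQ at 46 ; need 30 more.
Take 30 from SU at 54 to finish.
Cost = 120×12 + 150×28 + 180×32 + 230×36 + 50×46 + 30×54 = 23600.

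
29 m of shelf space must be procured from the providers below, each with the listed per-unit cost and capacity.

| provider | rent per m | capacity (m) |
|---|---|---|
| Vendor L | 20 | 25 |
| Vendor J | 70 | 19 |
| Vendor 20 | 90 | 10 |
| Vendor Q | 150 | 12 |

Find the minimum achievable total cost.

780

Cheapest first:
Take 25 from Vendor L at 20 ; need 4 more.
Vendor J (70): take the remaining 4 ; done.
Vendor 20, Vendor Q: unused.
Cost = 25×20 + 4×70 = 780.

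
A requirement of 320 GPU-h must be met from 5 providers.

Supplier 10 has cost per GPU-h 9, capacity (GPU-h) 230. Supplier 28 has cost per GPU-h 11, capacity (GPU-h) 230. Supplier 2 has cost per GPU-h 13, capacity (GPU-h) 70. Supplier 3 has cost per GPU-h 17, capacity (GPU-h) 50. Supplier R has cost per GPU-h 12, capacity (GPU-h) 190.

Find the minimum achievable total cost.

3060

Cheapest first:
Supplier 10 at 9: take all 230 GPU-h — 90 still needed.
Take 90 from Supplier 28 at 11 to finish.
Supplier R, Supplier 2, Supplier 3: unused.
Cost = 230×9 + 90×11 = 3060.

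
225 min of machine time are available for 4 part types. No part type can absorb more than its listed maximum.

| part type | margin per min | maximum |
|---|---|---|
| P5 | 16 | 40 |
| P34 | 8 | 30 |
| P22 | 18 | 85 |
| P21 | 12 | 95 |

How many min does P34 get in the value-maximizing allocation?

5

Highest margin per min first: P22 18 > P5 16 > P21 12 > P34 8.
P22: +85 to 85 (cap) ; 140 left.
Give P5 40 to hit its cap of 40 ; 100 left.
P21 takes 95 to reach its cap of 95 ; 5 left.
P34: +5 (room for 30) → 5. Pool exhausted.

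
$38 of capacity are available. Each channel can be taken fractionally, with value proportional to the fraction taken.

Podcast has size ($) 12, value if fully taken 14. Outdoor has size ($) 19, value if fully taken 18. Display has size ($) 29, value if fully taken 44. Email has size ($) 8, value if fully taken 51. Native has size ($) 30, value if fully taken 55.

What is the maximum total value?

Rank by value-to-size ratio: Email 51/8≈6.38, Native 55/30≈1.83, Display 44/29≈1.52, Podcast 14/12≈1.17, Outdoor 18/19≈0.947.
All 8 $ of Email fit (value 51) ; 30 remain.
Native: take in full, 30 $ for value 55 ; 0 left.
Total value = 106.

106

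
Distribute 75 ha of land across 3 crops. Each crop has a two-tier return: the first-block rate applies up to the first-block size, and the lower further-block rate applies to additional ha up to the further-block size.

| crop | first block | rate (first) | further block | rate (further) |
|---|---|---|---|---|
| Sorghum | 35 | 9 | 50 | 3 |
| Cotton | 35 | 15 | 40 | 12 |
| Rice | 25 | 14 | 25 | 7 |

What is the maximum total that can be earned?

Order all 6 blocks by rate: Cotton/tier1 15 > Rice/tier1 14 > Cotton/tier2 12 > Sorghum/tier1 9 > Rice/tier2 7 > Sorghum/tier2 3.
Cotton/tier1 (15): +35 ; 40 left.
Fill Rice tier1 block (25 at 14) ; 15 left.
Cotton tier2 at 12: only 15 left, fill 15.
Total = 15×35 + 14×25 + 12×15 = 1055.

1055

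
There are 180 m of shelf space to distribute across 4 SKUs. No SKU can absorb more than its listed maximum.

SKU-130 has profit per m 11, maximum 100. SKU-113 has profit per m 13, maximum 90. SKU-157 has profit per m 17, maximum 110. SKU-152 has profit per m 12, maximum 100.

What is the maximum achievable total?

2780

Order the SKUs by profit per m: SKU-157 17 > SKU-113 13 > SKU-152 12 > SKU-130 11.
SKU-157 takes 110 to reach its cap of 110 ; 70 left.
SKU-113: +70 (room for 90) → 70. Pool exhausted.
Total = 13×70 + 17×110 = 2780.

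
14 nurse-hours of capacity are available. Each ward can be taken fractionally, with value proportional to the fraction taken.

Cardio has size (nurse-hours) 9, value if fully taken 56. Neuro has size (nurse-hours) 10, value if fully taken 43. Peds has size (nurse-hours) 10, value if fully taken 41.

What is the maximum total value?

77.5

Sort by value density: Cardio 56/9≈6.22, Neuro 43/10≈4.3, Peds 41/10≈4.1.
All 9 nurse-hours of Cardio fit (value 56) → 5 remain.
5 nurse-hours left: a 5/10 share of Neuro gives 43×5/10 = 21.5.
Total value = 77.5.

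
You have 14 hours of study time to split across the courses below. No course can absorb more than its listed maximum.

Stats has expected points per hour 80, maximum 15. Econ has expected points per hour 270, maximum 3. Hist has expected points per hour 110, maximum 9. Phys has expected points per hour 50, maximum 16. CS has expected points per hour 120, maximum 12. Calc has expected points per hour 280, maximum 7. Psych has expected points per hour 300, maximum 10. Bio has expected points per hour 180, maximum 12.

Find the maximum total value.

4120

Rank by expected points per hour: Psych 300 > Calc 280 > Econ 270 > Bio 180 > CS 120 > Hist 110 > Stats 80 > Phys 50.
Give Psych 10 to hit its cap of 10 ; 4 left.
Only 4 left; Calc takes them to reach 4.
Total = 280×4 + 300×10 = 4120.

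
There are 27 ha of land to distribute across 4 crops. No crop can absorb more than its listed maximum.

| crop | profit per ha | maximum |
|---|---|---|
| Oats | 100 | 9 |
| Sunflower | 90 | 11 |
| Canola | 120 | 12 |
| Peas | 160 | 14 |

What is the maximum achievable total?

3780

Rank by profit per ha: Peas 160 > Canola 120 > Oats 100 > Sunflower 90.
Give Peas 14 to hit its cap of 14 — 13 left.
Canola: +12 to 12 (cap) — 1 left.
Oats: +1 (room for 9) → 1. Pool exhausted.
Total = 100×1 + 120×12 + 160×14 = 3780.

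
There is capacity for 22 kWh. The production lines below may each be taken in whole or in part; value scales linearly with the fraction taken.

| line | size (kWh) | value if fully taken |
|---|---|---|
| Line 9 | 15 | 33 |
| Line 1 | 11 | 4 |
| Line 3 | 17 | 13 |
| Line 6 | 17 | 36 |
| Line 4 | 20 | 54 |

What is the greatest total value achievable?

58.4

Best value per unit of size first: Line 4 54/20≈2.7, Line 9 33/15≈2.2, Line 6 36/17≈2.12, Line 3 13/17≈0.765, Line 1 4/11≈0.364.
Line 4: take in full, 20 kWh for value 54 → 2 left.
Fill the last 2 kWh with part of Line 9: 2/15 of it earns 4.4.
Total value = 58.4.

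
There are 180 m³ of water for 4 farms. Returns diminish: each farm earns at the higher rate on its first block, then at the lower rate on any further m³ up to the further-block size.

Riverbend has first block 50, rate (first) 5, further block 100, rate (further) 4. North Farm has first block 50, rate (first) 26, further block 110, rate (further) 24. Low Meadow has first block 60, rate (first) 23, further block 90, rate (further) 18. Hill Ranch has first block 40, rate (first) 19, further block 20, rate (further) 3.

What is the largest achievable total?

4400

Order all 8 blocks by rate: North Farm/tier1 26 > North Farm/tier2 24 > Low Meadow/tier1 23 > Hill Ranch/tier1 19 > Low Meadow/tier2 18 > Riverbend/tier1 5 > Riverbend/tier2 4 > Hill Ranch/tier2 3.
Fill North Farm tier1 block (50 at 26) → 130 left.
North Farm tier2 at 24: fill all 110 → 20 left.
Low Meadow/tier1: +20 of 60 at 23; pool empty.
Total = 26×50 + 24×110 + 23×20 = 4400.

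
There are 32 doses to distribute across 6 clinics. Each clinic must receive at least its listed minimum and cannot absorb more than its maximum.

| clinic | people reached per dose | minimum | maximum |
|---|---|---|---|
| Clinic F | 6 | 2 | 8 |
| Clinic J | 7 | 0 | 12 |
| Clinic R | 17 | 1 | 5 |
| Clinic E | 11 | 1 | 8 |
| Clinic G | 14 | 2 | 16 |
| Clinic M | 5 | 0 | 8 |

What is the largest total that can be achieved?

416

Meeting every minimum uses 2+0+1+1+2+0 = 6 doses, leaving 26.
Order the clinics by people reached per dose: Clinic R 17 > Clinic G 14 > Clinic E 11 > Clinic J 7 > Clinic F 6 > Clinic M 5.
Clinic R: +4 to 5 (cap) — 22 left.
Give Clinic G 14 more to hit its cap of 16 — 8 left.
Clinic E: +7 to 8 (cap) — 1 left.
Only 1 left; Clinic J takes them to reach 1.
Total = 6×2 + 7×1 + 17×5 + 11×8 + 14×16 = 416.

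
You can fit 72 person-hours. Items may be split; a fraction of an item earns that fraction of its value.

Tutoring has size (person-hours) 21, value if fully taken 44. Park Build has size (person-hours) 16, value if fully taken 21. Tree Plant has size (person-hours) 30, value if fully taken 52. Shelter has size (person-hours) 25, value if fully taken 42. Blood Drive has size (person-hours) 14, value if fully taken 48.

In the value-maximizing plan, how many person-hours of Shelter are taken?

7

Sort by value density: Blood Drive 48/14≈3.43, Tutoring 44/21≈2.1, Tree Plant 52/30≈1.73, Shelter 42/25≈1.68, Park Build 21/16≈1.31.
All 14 person-hours of Blood Drive fit (value 48) ; 58 remain.
Take all of Tutoring (21 person-hours, value 44) ; 37 person-hours left.
All 30 person-hours of Tree Plant fit (value 52) ; 7 remain.
7 person-hours left: a 7/25 share of Shelter gives 42×7/25 = 11.76.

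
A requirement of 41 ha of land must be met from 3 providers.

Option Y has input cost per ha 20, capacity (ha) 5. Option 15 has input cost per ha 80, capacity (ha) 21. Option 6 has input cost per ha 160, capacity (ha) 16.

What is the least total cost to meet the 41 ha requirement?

Use providers in increasing cost order.
Option Y (20): use full 5 ; 36 ha to go.
Option 15 at 80: take all 21 ha ; 15 still needed.
Take 15 from Option 6 at 160 to finish.
Cost = 5×20 + 21×80 + 15×160 = 4180.

4180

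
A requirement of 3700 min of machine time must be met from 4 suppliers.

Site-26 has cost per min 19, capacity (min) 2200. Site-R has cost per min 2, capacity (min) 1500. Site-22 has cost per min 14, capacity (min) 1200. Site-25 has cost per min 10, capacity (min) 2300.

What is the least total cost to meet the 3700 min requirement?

Use suppliers in increasing cost order.
Site-R at 2: take all 1500 min → 2200 still needed.
Site-25 (10): take the remaining 2200 → done.
Site-22, Site-26: unused.
Cost = 1500×2 + 2200×10 = 25000.

25000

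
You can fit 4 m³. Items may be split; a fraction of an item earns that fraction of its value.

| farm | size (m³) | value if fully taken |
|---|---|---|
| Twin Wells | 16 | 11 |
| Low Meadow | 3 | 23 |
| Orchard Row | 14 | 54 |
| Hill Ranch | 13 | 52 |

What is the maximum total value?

Best value per unit of size first: Low Meadow 23/3≈7.67, Hill Ranch 52/13≈4, Orchard Row 54/14≈3.86, Twin Wells 11/16≈0.688.
All 3 m³ of Low Meadow fit (value 23) → 1 remain.
1 m³ left: a 1/13 share of Hill Ranch gives 52×1/13 = 4.
Total value = 27.

27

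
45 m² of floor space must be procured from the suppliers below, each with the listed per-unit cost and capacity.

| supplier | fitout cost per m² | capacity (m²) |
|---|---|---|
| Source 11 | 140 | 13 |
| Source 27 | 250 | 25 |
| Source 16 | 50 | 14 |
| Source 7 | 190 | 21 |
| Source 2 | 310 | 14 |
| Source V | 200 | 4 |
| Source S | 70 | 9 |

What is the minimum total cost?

4860

Cheapest first:
Source 16 at 50: take all 14 m² → 31 still needed.
Source S at 70: take all 9 m² → 22 still needed.
Source 11 at 140: take all 13 m² → 9 still needed.
Source 7 (190): take the remaining 9 → done.
Source V, Source 27, Source 2: unused.
Cost = 14×50 + 9×70 + 13×140 + 9×190 = 4860.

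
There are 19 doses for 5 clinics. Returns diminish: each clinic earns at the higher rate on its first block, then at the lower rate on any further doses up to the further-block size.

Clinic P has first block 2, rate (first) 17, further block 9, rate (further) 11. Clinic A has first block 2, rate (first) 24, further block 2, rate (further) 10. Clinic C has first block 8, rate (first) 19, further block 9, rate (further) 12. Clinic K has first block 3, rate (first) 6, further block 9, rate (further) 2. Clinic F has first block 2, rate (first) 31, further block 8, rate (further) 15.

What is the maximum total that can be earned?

371

Rank every tier by rate: Clinic F/T1 31 > Clinic A/T1 24 > Clinic C/T1 19 > Clinic P/T1 17 > Clinic F/T2 15 > Clinic C/T2 12 > Clinic P/T2 11 > Clinic A/T2 10 > Clinic K/T1 6 > Clinic K/T2 2.
Clinic F T1 at 31: fill all 2 — 17 left.
Clinic A T1 at 24: fill all 2 — 15 left.
Clinic C/T1 (19): +8 — 7 left.
Clinic P/T1 (17): +2 — 5 left.
5 remain; put them into Clinic F T2 at 15.
Total = 31×2 + 24×2 + 19×8 + 17×2 + 15×5 = 371.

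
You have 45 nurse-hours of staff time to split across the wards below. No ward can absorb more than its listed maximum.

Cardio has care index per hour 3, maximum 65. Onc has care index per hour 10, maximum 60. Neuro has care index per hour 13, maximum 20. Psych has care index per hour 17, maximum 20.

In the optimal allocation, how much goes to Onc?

5

Order the wards by care index per hour: Psych 17 > Neuro 13 > Onc 10 > Cardio 3.
Psych: +20 to 20 (cap) — 25 left.
Neuro takes 20 to reach its cap of 20 — 5 left.
Onc has room for 60 but only 5 remain, so it gets 5.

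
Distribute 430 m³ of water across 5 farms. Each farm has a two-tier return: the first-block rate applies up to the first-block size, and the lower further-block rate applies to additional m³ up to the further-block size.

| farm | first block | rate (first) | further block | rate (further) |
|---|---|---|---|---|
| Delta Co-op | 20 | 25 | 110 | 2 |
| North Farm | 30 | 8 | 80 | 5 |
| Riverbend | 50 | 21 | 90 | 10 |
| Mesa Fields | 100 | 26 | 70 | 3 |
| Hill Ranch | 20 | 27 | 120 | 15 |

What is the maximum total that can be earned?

Order all 10 blocks by rate: Hill Ranch/tier1 27 > Mesa Fields/tier1 26 > Delta Co-op/tier1 25 > Riverbend/tier1 21 > Hill Ranch/tier2 15 > Riverbend/tier2 10 > North Farm/tier1 8 > North Farm/tier2 5 > Mesa Fields/tier2 3 > Delta Co-op/tier2 2.
Fill Hill Ranch tier1 block (20 at 27) ; 410 left.
Fill Mesa Fields tier1 block (100 at 26) ; 310 left.
Delta Co-op/tier1 (25): +20 ; 290 left.
Riverbend/tier1 (21): +50 ; 240 left.
Hill Ranch tier2 at 15: fill all 120 ; 120 left.
Fill Riverbend tier2 block (90 at 10) ; 30 left.
Fill North Farm tier1 block (30 at 8) ; 0 left.
Total = 27×20 + 26×100 + 25×20 + 21×50 + 15×120 + 10×90 + 8×30 = 7630.

7630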